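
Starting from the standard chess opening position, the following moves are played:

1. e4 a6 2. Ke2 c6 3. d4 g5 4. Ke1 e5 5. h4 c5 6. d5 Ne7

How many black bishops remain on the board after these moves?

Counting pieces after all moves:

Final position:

  a b c d e f g h
  ─────────────────
8│♜ ♞ ♝ ♛ ♚ ♝ · ♜│8
7│· ♟ · ♟ ♞ ♟ · ♟│7
6│♟ · · · · · · ·│6
5│· · ♟ ♙ ♟ · ♟ ·│5
4│· · · · ♙ · · ♙│4
3│· · · · · · · ·│3
2│♙ ♙ ♙ · · ♙ ♙ ·│2
1│♖ ♘ ♗ ♕ ♔ ♗ ♘ ♖│1
  ─────────────────
  a b c d e f g h


2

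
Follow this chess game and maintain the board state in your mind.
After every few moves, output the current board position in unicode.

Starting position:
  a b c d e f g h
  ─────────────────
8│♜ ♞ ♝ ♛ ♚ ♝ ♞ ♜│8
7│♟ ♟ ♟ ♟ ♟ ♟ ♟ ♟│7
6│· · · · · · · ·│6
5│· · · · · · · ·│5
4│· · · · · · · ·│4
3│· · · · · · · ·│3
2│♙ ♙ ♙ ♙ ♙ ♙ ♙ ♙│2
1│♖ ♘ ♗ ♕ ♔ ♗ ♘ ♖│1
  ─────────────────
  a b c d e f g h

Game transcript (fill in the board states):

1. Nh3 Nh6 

  a b c d e f g h
  ─────────────────
8│♜ ♞ ♝ ♛ ♚ ♝ · ♜│8
7│♟ ♟ ♟ ♟ ♟ ♟ ♟ ♟│7
6│· · · · · · · ♞│6
5│· · · · · · · ·│5
4│· · · · · · · ·│4
3│· · · · · · · ♘│3
2│♙ ♙ ♙ ♙ ♙ ♙ ♙ ♙│2
1│♖ ♘ ♗ ♕ ♔ ♗ · ♖│1
  ─────────────────
  a b c d e f g h

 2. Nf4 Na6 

  a b c d e f g h
  ─────────────────
8│♜ · ♝ ♛ ♚ ♝ · ♜│8
7│♟ ♟ ♟ ♟ ♟ ♟ ♟ ♟│7
6│♞ · · · · · · ♞│6
5│· · · · · · · ·│5
4│· · · · · ♘ · ·│4
3│· · · · · · · ·│3
2│♙ ♙ ♙ ♙ ♙ ♙ ♙ ♙│2
1│♖ ♘ ♗ ♕ ♔ ♗ · ♖│1
  ─────────────────
  a b c d e f g h

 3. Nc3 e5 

  a b c d e f g h
  ─────────────────
8│♜ · ♝ ♛ ♚ ♝ · ♜│8
7│♟ ♟ ♟ ♟ · ♟ ♟ ♟│7
6│♞ · · · · · · ♞│6
5│· · · · ♟ · · ·│5
4│· · · · · ♘ · ·│4
3│· · ♘ · · · · ·│3
2│♙ ♙ ♙ ♙ ♙ ♙ ♙ ♙│2
1│♖ · ♗ ♕ ♔ ♗ · ♖│1
  ─────────────────
  a b c d e f g h

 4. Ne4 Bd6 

  a b c d e f g h
  ─────────────────
8│♜ · ♝ ♛ ♚ · · ♜│8
7│♟ ♟ ♟ ♟ · ♟ ♟ ♟│7
6│♞ · · ♝ · · · ♞│6
5│· · · · ♟ · · ·│5
4│· · · · ♘ ♘ · ·│4
3│· · · · · · · ·│3
2│♙ ♙ ♙ ♙ ♙ ♙ ♙ ♙│2
1│♖ · ♗ ♕ ♔ ♗ · ♖│1
  ─────────────────
  a b c d e f g h



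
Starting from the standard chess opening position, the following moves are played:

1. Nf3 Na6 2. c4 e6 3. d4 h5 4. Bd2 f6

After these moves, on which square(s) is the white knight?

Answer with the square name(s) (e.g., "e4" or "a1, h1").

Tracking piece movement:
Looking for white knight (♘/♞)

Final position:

  a b c d e f g h
  ─────────────────
8│♜ · ♝ ♛ ♚ ♝ ♞ ♜│8
7│♟ ♟ ♟ ♟ · · ♟ ·│7
6│♞ · · · ♟ ♟ · ·│6
5│· · · · · · · ♟│5
4│· · ♙ ♙ · · · ·│4
3│· · · · · ♘ · ·│3
2│♙ ♙ · ♗ ♙ ♙ ♙ ♙│2
1│♖ ♘ · ♕ ♔ ♗ · ♖│1
  ─────────────────
  a b c d e f g h


b1, f3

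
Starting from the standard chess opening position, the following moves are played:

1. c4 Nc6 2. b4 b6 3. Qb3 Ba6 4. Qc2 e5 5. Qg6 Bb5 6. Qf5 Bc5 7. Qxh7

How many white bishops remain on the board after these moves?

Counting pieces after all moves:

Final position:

  a b c d e f g h
  ─────────────────
8│♜ · · ♛ ♚ · ♞ ♜│8
7│♟ · ♟ ♟ · ♟ ♟ ♕│7
6│· ♟ ♞ · · · · ·│6
5│· ♝ ♝ · ♟ · · ·│5
4│· ♙ ♙ · · · · ·│4
3│· · · · · · · ·│3
2│♙ · · ♙ ♙ ♙ ♙ ♙│2
1│♖ ♘ ♗ · ♔ ♗ ♘ ♖│1
  ─────────────────
  a b c d e f g h


2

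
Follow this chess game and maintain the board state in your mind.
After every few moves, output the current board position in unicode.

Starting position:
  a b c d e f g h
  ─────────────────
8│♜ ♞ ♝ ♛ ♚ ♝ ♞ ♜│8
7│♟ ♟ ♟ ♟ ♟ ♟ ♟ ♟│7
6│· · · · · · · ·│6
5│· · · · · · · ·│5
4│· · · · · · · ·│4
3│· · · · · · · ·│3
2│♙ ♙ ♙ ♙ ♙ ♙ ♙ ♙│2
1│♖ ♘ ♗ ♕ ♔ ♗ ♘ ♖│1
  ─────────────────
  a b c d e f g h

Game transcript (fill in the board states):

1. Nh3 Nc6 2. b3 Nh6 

  a b c d e f g h
  ─────────────────
8│♜ · ♝ ♛ ♚ ♝ · ♜│8
7│♟ ♟ ♟ ♟ ♟ ♟ ♟ ♟│7
6│· · ♞ · · · · ♞│6
5│· · · · · · · ·│5
4│· · · · · · · ·│4
3│· ♙ · · · · · ♘│3
2│♙ · ♙ ♙ ♙ ♙ ♙ ♙│2
1│♖ ♘ ♗ ♕ ♔ ♗ · ♖│1
  ─────────────────
  a b c d e f g h

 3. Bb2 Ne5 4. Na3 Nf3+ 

  a b c d e f g h
  ─────────────────
8│♜ · ♝ ♛ ♚ ♝ · ♜│8
7│♟ ♟ ♟ ♟ ♟ ♟ ♟ ♟│7
6│· · · · · · · ♞│6
5│· · · · · · · ·│5
4│· · · · · · · ·│4
3│♘ ♙ · · · ♞ · ♘│3
2│♙ ♗ ♙ ♙ ♙ ♙ ♙ ♙│2
1│♖ · · ♕ ♔ ♗ · ♖│1
  ─────────────────
  a b c d e f g h

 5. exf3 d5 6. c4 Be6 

  a b c d e f g h
  ─────────────────
8│♜ · · ♛ ♚ ♝ · ♜│8
7│♟ ♟ ♟ · ♟ ♟ ♟ ♟│7
6│· · · · ♝ · · ♞│6
5│· · · ♟ · · · ·│5
4│· · ♙ · · · · ·│4
3│♘ ♙ · · · ♙ · ♘│3
2│♙ ♗ · ♙ · ♙ ♙ ♙│2
1│♖ · · ♕ ♔ ♗ · ♖│1
  ─────────────────
  a b c d e f g h

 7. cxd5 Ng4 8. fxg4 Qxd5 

  a b c d e f g h
  ─────────────────
8│♜ · · · ♚ ♝ · ♜│8
7│♟ ♟ ♟ · ♟ ♟ ♟ ♟│7
6│· · · · ♝ · · ·│6
5│· · · ♛ · · · ·│5
4│· · · · · · ♙ ·│4
3│♘ ♙ · · · · · ♘│3
2│♙ ♗ · ♙ · ♙ ♙ ♙│2
1│♖ · · ♕ ♔ ♗ · ♖│1
  ─────────────────
  a b c d e f g h

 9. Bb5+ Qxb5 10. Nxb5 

  a b c d e f g h
  ─────────────────
8│♜ · · · ♚ ♝ · ♜│8
7│♟ ♟ ♟ · ♟ ♟ ♟ ♟│7
6│· · · · ♝ · · ·│6
5│· ♘ · · · · · ·│5
4│· · · · · · ♙ ·│4
3│· ♙ · · · · · ♘│3
2│♙ ♗ · ♙ · ♙ ♙ ♙│2
1│♖ · · ♕ ♔ · · ♖│1
  ─────────────────
  a b c d e f g h


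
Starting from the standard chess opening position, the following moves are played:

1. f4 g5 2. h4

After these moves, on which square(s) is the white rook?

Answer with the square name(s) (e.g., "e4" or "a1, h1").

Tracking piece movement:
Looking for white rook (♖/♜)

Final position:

  a b c d e f g h
  ─────────────────
8│♜ ♞ ♝ ♛ ♚ ♝ ♞ ♜│8
7│♟ ♟ ♟ ♟ ♟ ♟ · ♟│7
6│· · · · · · · ·│6
5│· · · · · · ♟ ·│5
4│· · · · · ♙ · ♙│4
3│· · · · · · · ·│3
2│♙ ♙ ♙ ♙ ♙ · ♙ ·│2
1│♖ ♘ ♗ ♕ ♔ ♗ ♘ ♖│1
  ─────────────────
  a b c d e f g h


a1, h1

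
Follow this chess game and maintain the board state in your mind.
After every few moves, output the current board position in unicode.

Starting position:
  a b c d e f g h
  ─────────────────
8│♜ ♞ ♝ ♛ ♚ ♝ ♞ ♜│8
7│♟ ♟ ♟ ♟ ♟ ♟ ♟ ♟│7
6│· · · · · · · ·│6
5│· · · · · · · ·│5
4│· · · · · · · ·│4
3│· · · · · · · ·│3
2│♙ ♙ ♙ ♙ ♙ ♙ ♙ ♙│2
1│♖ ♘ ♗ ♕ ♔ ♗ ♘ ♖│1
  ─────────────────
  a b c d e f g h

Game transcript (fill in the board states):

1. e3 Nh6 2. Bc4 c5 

  a b c d e f g h
  ─────────────────
8│♜ ♞ ♝ ♛ ♚ ♝ · ♜│8
7│♟ ♟ · ♟ ♟ ♟ ♟ ♟│7
6│· · · · · · · ♞│6
5│· · ♟ · · · · ·│5
4│· · ♗ · · · · ·│4
3│· · · · ♙ · · ·│3
2│♙ ♙ ♙ ♙ · ♙ ♙ ♙│2
1│♖ ♘ ♗ ♕ ♔ · ♘ ♖│1
  ─────────────────
  a b c d e f g h

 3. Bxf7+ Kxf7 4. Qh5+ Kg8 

  a b c d e f g h
  ─────────────────
8│♜ ♞ ♝ ♛ · ♝ ♚ ♜│8
7│♟ ♟ · ♟ ♟ · ♟ ♟│7
6│· · · · · · · ♞│6
5│· · ♟ · · · · ♕│5
4│· · · · · · · ·│4
3│· · · · ♙ · · ·│3
2│♙ ♙ ♙ ♙ · ♙ ♙ ♙│2
1│♖ ♘ ♗ · ♔ · ♘ ♖│1
  ─────────────────
  a b c d e f g h

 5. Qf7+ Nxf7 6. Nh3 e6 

  a b c d e f g h
  ─────────────────
8│♜ ♞ ♝ ♛ · ♝ ♚ ♜│8
7│♟ ♟ · ♟ · ♞ ♟ ♟│7
6│· · · · ♟ · · ·│6
5│· · ♟ · · · · ·│5
4│· · · · · · · ·│4
3│· · · · ♙ · · ♘│3
2│♙ ♙ ♙ ♙ · ♙ ♙ ♙│2
1│♖ ♘ ♗ · ♔ · · ♖│1
  ─────────────────
  a b c d e f g h

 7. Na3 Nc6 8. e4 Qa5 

  a b c d e f g h
  ─────────────────
8│♜ · ♝ · · ♝ ♚ ♜│8
7│♟ ♟ · ♟ · ♞ ♟ ♟│7
6│· · ♞ · ♟ · · ·│6
5│♛ · ♟ · · · · ·│5
4│· · · · ♙ · · ·│4
3│♘ · · · · · · ♘│3
2│♙ ♙ ♙ ♙ · ♙ ♙ ♙│2
1│♖ · ♗ · ♔ · · ♖│1
  ─────────────────
  a b c d e f g h

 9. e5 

  a b c d e f g h
  ─────────────────
8│♜ · ♝ · · ♝ ♚ ♜│8
7│♟ ♟ · ♟ · ♞ ♟ ♟│7
6│· · ♞ · ♟ · · ·│6
5│♛ · ♟ · ♙ · · ·│5
4│· · · · · · · ·│4
3│♘ · · · · · · ♘│3
2│♙ ♙ ♙ ♙ · ♙ ♙ ♙│2
1│♖ · ♗ · ♔ · · ♖│1
  ─────────────────
  a b c d e f g h


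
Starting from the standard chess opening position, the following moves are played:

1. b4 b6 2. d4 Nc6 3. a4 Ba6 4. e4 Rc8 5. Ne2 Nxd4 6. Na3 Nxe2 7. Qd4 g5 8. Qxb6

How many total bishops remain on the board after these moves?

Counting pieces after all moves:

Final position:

  a b c d e f g h
  ─────────────────
8│· · ♜ ♛ ♚ ♝ ♞ ♜│8
7│♟ · ♟ ♟ ♟ ♟ · ♟│7
6│♝ ♕ · · · · · ·│6
5│· · · · · · ♟ ·│5
4│♙ ♙ · · ♙ · · ·│4
3│♘ · · · · · · ·│3
2│· · ♙ · ♞ ♙ ♙ ♙│2
1│♖ · ♗ · ♔ ♗ · ♖│1
  ─────────────────
  a b c d e f g h


4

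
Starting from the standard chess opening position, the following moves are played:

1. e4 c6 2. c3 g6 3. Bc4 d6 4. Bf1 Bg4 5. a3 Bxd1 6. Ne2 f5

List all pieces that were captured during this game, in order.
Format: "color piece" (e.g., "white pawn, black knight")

Tracking captures:
  Bxd1: captured white queen

white queen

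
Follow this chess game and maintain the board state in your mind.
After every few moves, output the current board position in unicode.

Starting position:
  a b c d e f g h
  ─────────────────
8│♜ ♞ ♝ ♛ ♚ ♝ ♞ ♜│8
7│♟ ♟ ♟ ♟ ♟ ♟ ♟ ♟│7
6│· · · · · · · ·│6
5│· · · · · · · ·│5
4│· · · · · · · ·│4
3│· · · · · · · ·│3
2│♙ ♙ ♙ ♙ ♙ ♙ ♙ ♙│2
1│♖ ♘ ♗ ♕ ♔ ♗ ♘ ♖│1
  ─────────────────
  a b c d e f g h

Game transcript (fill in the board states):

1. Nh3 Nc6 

  a b c d e f g h
  ─────────────────
8│♜ · ♝ ♛ ♚ ♝ ♞ ♜│8
7│♟ ♟ ♟ ♟ ♟ ♟ ♟ ♟│7
6│· · ♞ · · · · ·│6
5│· · · · · · · ·│5
4│· · · · · · · ·│4
3│· · · · · · · ♘│3
2│♙ ♙ ♙ ♙ ♙ ♙ ♙ ♙│2
1│♖ ♘ ♗ ♕ ♔ ♗ · ♖│1
  ─────────────────
  a b c d e f g h

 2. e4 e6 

  a b c d e f g h
  ─────────────────
8│♜ · ♝ ♛ ♚ ♝ ♞ ♜│8
7│♟ ♟ ♟ ♟ · ♟ ♟ ♟│7
6│· · ♞ · ♟ · · ·│6
5│· · · · · · · ·│5
4│· · · · ♙ · · ·│4
3│· · · · · · · ♘│3
2│♙ ♙ ♙ ♙ · ♙ ♙ ♙│2
1│♖ ♘ ♗ ♕ ♔ ♗ · ♖│1
  ─────────────────
  a b c d e f g h

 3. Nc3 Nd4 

  a b c d e f g h
  ─────────────────
8│♜ · ♝ ♛ ♚ ♝ ♞ ♜│8
7│♟ ♟ ♟ ♟ · ♟ ♟ ♟│7
6│· · · · ♟ · · ·│6
5│· · · · · · · ·│5
4│· · · ♞ ♙ · · ·│4
3│· · ♘ · · · · ♘│3
2│♙ ♙ ♙ ♙ · ♙ ♙ ♙│2
1│♖ · ♗ ♕ ♔ ♗ · ♖│1
  ─────────────────
  a b c d e f g h

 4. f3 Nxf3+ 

  a b c d e f g h
  ─────────────────
8│♜ · ♝ ♛ ♚ ♝ ♞ ♜│8
7│♟ ♟ ♟ ♟ · ♟ ♟ ♟│7
6│· · · · ♟ · · ·│6
5│· · · · · · · ·│5
4│· · · · ♙ · · ·│4
3│· · ♘ · · ♞ · ♘│3
2│♙ ♙ ♙ ♙ · · ♙ ♙│2
1│♖ · ♗ ♕ ♔ ♗ · ♖│1
  ─────────────────
  a b c d e f g h

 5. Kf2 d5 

  a b c d e f g h
  ─────────────────
8│♜ · ♝ ♛ ♚ ♝ ♞ ♜│8
7│♟ ♟ ♟ · · ♟ ♟ ♟│7
6│· · · · ♟ · · ·│6
5│· · · ♟ · · · ·│5
4│· · · · ♙ · · ·│4
3│· · ♘ · · ♞ · ♘│3
2│♙ ♙ ♙ ♙ · ♔ ♙ ♙│2
1│♖ · ♗ ♕ · ♗ · ♖│1
  ─────────────────
  a b c d e f g h



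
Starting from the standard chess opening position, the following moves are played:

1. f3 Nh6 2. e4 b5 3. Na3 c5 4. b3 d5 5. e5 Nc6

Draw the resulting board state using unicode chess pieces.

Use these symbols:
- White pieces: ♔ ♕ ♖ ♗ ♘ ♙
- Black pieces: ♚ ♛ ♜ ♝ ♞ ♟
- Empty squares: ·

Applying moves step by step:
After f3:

♜ ♞ ♝ ♛ ♚ ♝ ♞ ♜
♟ ♟ ♟ ♟ ♟ ♟ ♟ ♟
· · · · · · · ·
· · · · · · · ·
· · · · · · · ·
· · · · · ♙ · ·
♙ ♙ ♙ ♙ ♙ · ♙ ♙
♖ ♘ ♗ ♕ ♔ ♗ ♘ ♖


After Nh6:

♜ ♞ ♝ ♛ ♚ ♝ · ♜
♟ ♟ ♟ ♟ ♟ ♟ ♟ ♟
· · · · · · · ♞
· · · · · · · ·
· · · · · · · ·
· · · · · ♙ · ·
♙ ♙ ♙ ♙ ♙ · ♙ ♙
♖ ♘ ♗ ♕ ♔ ♗ ♘ ♖


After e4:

♜ ♞ ♝ ♛ ♚ ♝ · ♜
♟ ♟ ♟ ♟ ♟ ♟ ♟ ♟
· · · · · · · ♞
· · · · · · · ·
· · · · ♙ · · ·
· · · · · ♙ · ·
♙ ♙ ♙ ♙ · · ♙ ♙
♖ ♘ ♗ ♕ ♔ ♗ ♘ ♖


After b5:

♜ ♞ ♝ ♛ ♚ ♝ · ♜
♟ · ♟ ♟ ♟ ♟ ♟ ♟
· · · · · · · ♞
· ♟ · · · · · ·
· · · · ♙ · · ·
· · · · · ♙ · ·
♙ ♙ ♙ ♙ · · ♙ ♙
♖ ♘ ♗ ♕ ♔ ♗ ♘ ♖


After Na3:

♜ ♞ ♝ ♛ ♚ ♝ · ♜
♟ · ♟ ♟ ♟ ♟ ♟ ♟
· · · · · · · ♞
· ♟ · · · · · ·
· · · · ♙ · · ·
♘ · · · · ♙ · ·
♙ ♙ ♙ ♙ · · ♙ ♙
♖ · ♗ ♕ ♔ ♗ ♘ ♖


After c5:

♜ ♞ ♝ ♛ ♚ ♝ · ♜
♟ · · ♟ ♟ ♟ ♟ ♟
· · · · · · · ♞
· ♟ ♟ · · · · ·
· · · · ♙ · · ·
♘ · · · · ♙ · ·
♙ ♙ ♙ ♙ · · ♙ ♙
♖ · ♗ ♕ ♔ ♗ ♘ ♖


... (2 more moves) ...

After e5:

♜ ♞ ♝ ♛ ♚ ♝ · ♜
♟ · · · ♟ ♟ ♟ ♟
· · · · · · · ♞
· ♟ ♟ ♟ ♙ · · ·
· · · · · · · ·
♘ ♙ · · · ♙ · ·
♙ · ♙ ♙ · · ♙ ♙
♖ · ♗ ♕ ♔ ♗ ♘ ♖


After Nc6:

♜ · ♝ ♛ ♚ ♝ · ♜
♟ · · · ♟ ♟ ♟ ♟
· · ♞ · · · · ♞
· ♟ ♟ ♟ ♙ · · ·
· · · · · · · ·
♘ ♙ · · · ♙ · ·
♙ · ♙ ♙ · · ♙ ♙
♖ · ♗ ♕ ♔ ♗ ♘ ♖



  a b c d e f g h
  ─────────────────
8│♜ · ♝ ♛ ♚ ♝ · ♜│8
7│♟ · · · ♟ ♟ ♟ ♟│7
6│· · ♞ · · · · ♞│6
5│· ♟ ♟ ♟ ♙ · · ·│5
4│· · · · · · · ·│4
3│♘ ♙ · · · ♙ · ·│3
2│♙ · ♙ ♙ · · ♙ ♙│2
1│♖ · ♗ ♕ ♔ ♗ ♘ ♖│1
  ─────────────────
  a b c d e f g h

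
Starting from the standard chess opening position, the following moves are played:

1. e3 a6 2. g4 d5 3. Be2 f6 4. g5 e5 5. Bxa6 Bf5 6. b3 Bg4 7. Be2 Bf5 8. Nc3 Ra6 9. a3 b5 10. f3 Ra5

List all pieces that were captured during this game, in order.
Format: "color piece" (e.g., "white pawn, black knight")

Tracking captures:
  Bxa6: captured black pawn

black pawn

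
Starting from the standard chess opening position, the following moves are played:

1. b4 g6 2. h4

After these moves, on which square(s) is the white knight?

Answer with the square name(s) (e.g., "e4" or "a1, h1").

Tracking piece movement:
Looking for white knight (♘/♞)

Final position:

  a b c d e f g h
  ─────────────────
8│♜ ♞ ♝ ♛ ♚ ♝ ♞ ♜│8
7│♟ ♟ ♟ ♟ ♟ ♟ · ♟│7
6│· · · · · · ♟ ·│6
5│· · · · · · · ·│5
4│· ♙ · · · · · ♙│4
3│· · · · · · · ·│3
2│♙ · ♙ ♙ ♙ ♙ ♙ ·│2
1│♖ ♘ ♗ ♕ ♔ ♗ ♘ ♖│1
  ─────────────────
  a b c d e f g h


b1, g1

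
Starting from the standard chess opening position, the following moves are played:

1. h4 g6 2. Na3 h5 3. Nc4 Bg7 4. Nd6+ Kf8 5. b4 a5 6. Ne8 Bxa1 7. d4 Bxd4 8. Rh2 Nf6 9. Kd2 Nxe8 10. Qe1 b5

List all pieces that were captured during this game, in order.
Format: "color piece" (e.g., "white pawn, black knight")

Tracking captures:
  Bxa1: captured white rook
  Bxd4: captured white pawn
  Nxe8: captured white knight

white rook, white pawn, white knight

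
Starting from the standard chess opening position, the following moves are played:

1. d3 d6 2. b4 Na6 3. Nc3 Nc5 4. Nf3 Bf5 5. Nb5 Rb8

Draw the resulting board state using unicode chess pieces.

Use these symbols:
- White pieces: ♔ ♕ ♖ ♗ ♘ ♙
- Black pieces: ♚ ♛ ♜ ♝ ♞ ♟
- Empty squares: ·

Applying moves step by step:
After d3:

♜ ♞ ♝ ♛ ♚ ♝ ♞ ♜
♟ ♟ ♟ ♟ ♟ ♟ ♟ ♟
· · · · · · · ·
· · · · · · · ·
· · · · · · · ·
· · · ♙ · · · ·
♙ ♙ ♙ · ♙ ♙ ♙ ♙
♖ ♘ ♗ ♕ ♔ ♗ ♘ ♖


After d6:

♜ ♞ ♝ ♛ ♚ ♝ ♞ ♜
♟ ♟ ♟ · ♟ ♟ ♟ ♟
· · · ♟ · · · ·
· · · · · · · ·
· · · · · · · ·
· · · ♙ · · · ·
♙ ♙ ♙ · ♙ ♙ ♙ ♙
♖ ♘ ♗ ♕ ♔ ♗ ♘ ♖


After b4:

♜ ♞ ♝ ♛ ♚ ♝ ♞ ♜
♟ ♟ ♟ · ♟ ♟ ♟ ♟
· · · ♟ · · · ·
· · · · · · · ·
· ♙ · · · · · ·
· · · ♙ · · · ·
♙ · ♙ · ♙ ♙ ♙ ♙
♖ ♘ ♗ ♕ ♔ ♗ ♘ ♖


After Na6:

♜ · ♝ ♛ ♚ ♝ ♞ ♜
♟ ♟ ♟ · ♟ ♟ ♟ ♟
♞ · · ♟ · · · ·
· · · · · · · ·
· ♙ · · · · · ·
· · · ♙ · · · ·
♙ · ♙ · ♙ ♙ ♙ ♙
♖ ♘ ♗ ♕ ♔ ♗ ♘ ♖


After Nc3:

♜ · ♝ ♛ ♚ ♝ ♞ ♜
♟ ♟ ♟ · ♟ ♟ ♟ ♟
♞ · · ♟ · · · ·
· · · · · · · ·
· ♙ · · · · · ·
· · ♘ ♙ · · · ·
♙ · ♙ · ♙ ♙ ♙ ♙
♖ · ♗ ♕ ♔ ♗ ♘ ♖


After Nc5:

♜ · ♝ ♛ ♚ ♝ ♞ ♜
♟ ♟ ♟ · ♟ ♟ ♟ ♟
· · · ♟ · · · ·
· · ♞ · · · · ·
· ♙ · · · · · ·
· · ♘ ♙ · · · ·
♙ · ♙ · ♙ ♙ ♙ ♙
♖ · ♗ ♕ ♔ ♗ ♘ ♖


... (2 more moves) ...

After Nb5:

♜ · · ♛ ♚ ♝ ♞ ♜
♟ ♟ ♟ · ♟ ♟ ♟ ♟
· · · ♟ · · · ·
· ♘ ♞ · · ♝ · ·
· ♙ · · · · · ·
· · · ♙ · ♘ · ·
♙ · ♙ · ♙ ♙ ♙ ♙
♖ · ♗ ♕ ♔ ♗ · ♖


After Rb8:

· ♜ · ♛ ♚ ♝ ♞ ♜
♟ ♟ ♟ · ♟ ♟ ♟ ♟
· · · ♟ · · · ·
· ♘ ♞ · · ♝ · ·
· ♙ · · · · · ·
· · · ♙ · ♘ · ·
♙ · ♙ · ♙ ♙ ♙ ♙
♖ · ♗ ♕ ♔ ♗ · ♖



  a b c d e f g h
  ─────────────────
8│· ♜ · ♛ ♚ ♝ ♞ ♜│8
7│♟ ♟ ♟ · ♟ ♟ ♟ ♟│7
6│· · · ♟ · · · ·│6
5│· ♘ ♞ · · ♝ · ·│5
4│· ♙ · · · · · ·│4
3│· · · ♙ · ♘ · ·│3
2│♙ · ♙ · ♙ ♙ ♙ ♙│2
1│♖ · ♗ ♕ ♔ ♗ · ♖│1
  ─────────────────
  a b c d e f g h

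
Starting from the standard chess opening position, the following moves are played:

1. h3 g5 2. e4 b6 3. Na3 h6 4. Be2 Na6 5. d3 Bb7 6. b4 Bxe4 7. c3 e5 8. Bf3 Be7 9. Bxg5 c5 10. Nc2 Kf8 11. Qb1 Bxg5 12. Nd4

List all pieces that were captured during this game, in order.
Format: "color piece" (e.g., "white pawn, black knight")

Tracking captures:
  Bxe4: captured white pawn
  Bxg5: captured black pawn
  Bxg5: captured white bishop

white pawn, black pawn, white bishop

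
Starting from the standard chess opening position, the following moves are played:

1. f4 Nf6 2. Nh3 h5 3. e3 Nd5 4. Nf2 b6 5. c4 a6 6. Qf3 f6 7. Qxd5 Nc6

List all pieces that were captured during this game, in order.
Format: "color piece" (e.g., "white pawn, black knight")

Tracking captures:
  Qxd5: captured black knight

black knight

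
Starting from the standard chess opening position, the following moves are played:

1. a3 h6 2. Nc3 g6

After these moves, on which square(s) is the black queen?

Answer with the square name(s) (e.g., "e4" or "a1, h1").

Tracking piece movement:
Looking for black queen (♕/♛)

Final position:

  a b c d e f g h
  ─────────────────
8│♜ ♞ ♝ ♛ ♚ ♝ ♞ ♜│8
7│♟ ♟ ♟ ♟ ♟ ♟ · ·│7
6│· · · · · · ♟ ♟│6
5│· · · · · · · ·│5
4│· · · · · · · ·│4
3│♙ · ♘ · · · · ·│3
2│· ♙ ♙ ♙ ♙ ♙ ♙ ♙│2
1│♖ · ♗ ♕ ♔ ♗ ♘ ♖│1
  ─────────────────
  a b c d e f g h


d8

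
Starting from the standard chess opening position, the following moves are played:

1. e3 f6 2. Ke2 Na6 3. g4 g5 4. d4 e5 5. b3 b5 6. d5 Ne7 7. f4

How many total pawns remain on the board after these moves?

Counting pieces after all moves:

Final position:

  a b c d e f g h
  ─────────────────
8│♜ · ♝ ♛ ♚ ♝ · ♜│8
7│♟ · ♟ ♟ ♞ · · ♟│7
6│♞ · · · · ♟ · ·│6
5│· ♟ · ♙ ♟ · ♟ ·│5
4│· · · · · ♙ ♙ ·│4
3│· ♙ · · ♙ · · ·│3
2│♙ · ♙ · ♔ · · ♙│2
1│♖ ♘ ♗ ♕ · ♗ ♘ ♖│1
  ─────────────────
  a b c d e f g h


16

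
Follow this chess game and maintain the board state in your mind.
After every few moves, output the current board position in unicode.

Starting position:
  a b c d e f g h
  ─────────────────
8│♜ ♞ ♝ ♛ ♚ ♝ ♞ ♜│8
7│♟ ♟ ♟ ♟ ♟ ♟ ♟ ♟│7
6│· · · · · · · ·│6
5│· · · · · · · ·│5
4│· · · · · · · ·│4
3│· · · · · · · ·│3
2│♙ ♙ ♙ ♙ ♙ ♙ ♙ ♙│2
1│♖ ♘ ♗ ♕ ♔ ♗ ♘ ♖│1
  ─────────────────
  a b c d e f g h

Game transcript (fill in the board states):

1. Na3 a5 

  a b c d e f g h
  ─────────────────
8│♜ ♞ ♝ ♛ ♚ ♝ ♞ ♜│8
7│· ♟ ♟ ♟ ♟ ♟ ♟ ♟│7
6│· · · · · · · ·│6
5│♟ · · · · · · ·│5
4│· · · · · · · ·│4
3│♘ · · · · · · ·│3
2│♙ ♙ ♙ ♙ ♙ ♙ ♙ ♙│2
1│♖ · ♗ ♕ ♔ ♗ ♘ ♖│1
  ─────────────────
  a b c d e f g h

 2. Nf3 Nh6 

  a b c d e f g h
  ─────────────────
8│♜ ♞ ♝ ♛ ♚ ♝ · ♜│8
7│· ♟ ♟ ♟ ♟ ♟ ♟ ♟│7
6│· · · · · · · ♞│6
5│♟ · · · · · · ·│5
4│· · · · · · · ·│4
3│♘ · · · · ♘ · ·│3
2│♙ ♙ ♙ ♙ ♙ ♙ ♙ ♙│2
1│♖ · ♗ ♕ ♔ ♗ · ♖│1
  ─────────────────
  a b c d e f g h

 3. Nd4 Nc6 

  a b c d e f g h
  ─────────────────
8│♜ · ♝ ♛ ♚ ♝ · ♜│8
7│· ♟ ♟ ♟ ♟ ♟ ♟ ♟│7
6│· · ♞ · · · · ♞│6
5│♟ · · · · · · ·│5
4│· · · ♘ · · · ·│4
3│♘ · · · · · · ·│3
2│♙ ♙ ♙ ♙ ♙ ♙ ♙ ♙│2
1│♖ · ♗ ♕ ♔ ♗ · ♖│1
  ─────────────────
  a b c d e f g h

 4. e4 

  a b c d e f g h
  ─────────────────
8│♜ · ♝ ♛ ♚ ♝ · ♜│8
7│· ♟ ♟ ♟ ♟ ♟ ♟ ♟│7
6│· · ♞ · · · · ♞│6
5│♟ · · · · · · ·│5
4│· · · ♘ ♙ · · ·│4
3│♘ · · · · · · ·│3
2│♙ ♙ ♙ ♙ · ♙ ♙ ♙│2
1│♖ · ♗ ♕ ♔ ♗ · ♖│1
  ─────────────────
  a b c d e f g h


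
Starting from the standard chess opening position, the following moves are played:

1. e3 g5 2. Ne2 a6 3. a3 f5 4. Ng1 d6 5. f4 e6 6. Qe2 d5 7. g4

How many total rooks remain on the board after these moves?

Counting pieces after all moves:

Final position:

  a b c d e f g h
  ─────────────────
8│♜ ♞ ♝ ♛ ♚ ♝ ♞ ♜│8
7│· ♟ ♟ · · · · ♟│7
6│♟ · · · ♟ · · ·│6
5│· · · ♟ · ♟ ♟ ·│5
4│· · · · · ♙ ♙ ·│4
3│♙ · · · ♙ · · ·│3
2│· ♙ ♙ ♙ ♕ · · ♙│2
1│♖ ♘ ♗ · ♔ ♗ ♘ ♖│1
  ─────────────────
  a b c d e f g h


4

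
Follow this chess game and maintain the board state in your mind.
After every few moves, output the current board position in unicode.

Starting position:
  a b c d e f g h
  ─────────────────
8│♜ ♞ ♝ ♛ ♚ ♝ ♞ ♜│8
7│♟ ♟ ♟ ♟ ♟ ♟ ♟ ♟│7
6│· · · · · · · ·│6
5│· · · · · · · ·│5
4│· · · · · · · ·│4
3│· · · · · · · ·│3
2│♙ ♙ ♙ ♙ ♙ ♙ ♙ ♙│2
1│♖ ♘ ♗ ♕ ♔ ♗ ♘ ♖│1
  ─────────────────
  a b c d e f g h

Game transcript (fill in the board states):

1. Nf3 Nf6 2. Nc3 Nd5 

  a b c d e f g h
  ─────────────────
8│♜ ♞ ♝ ♛ ♚ ♝ · ♜│8
7│♟ ♟ ♟ ♟ ♟ ♟ ♟ ♟│7
6│· · · · · · · ·│6
5│· · · ♞ · · · ·│5
4│· · · · · · · ·│4
3│· · ♘ · · ♘ · ·│3
2│♙ ♙ ♙ ♙ ♙ ♙ ♙ ♙│2
1│♖ · ♗ ♕ ♔ ♗ · ♖│1
  ─────────────────
  a b c d e f g h

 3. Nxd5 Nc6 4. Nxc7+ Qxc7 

  a b c d e f g h
  ─────────────────
8│♜ · ♝ · ♚ ♝ · ♜│8
7│♟ ♟ ♛ ♟ ♟ ♟ ♟ ♟│7
6│· · ♞ · · · · ·│6
5│· · · · · · · ·│5
4│· · · · · · · ·│4
3│· · · · · ♘ · ·│3
2│♙ ♙ ♙ ♙ ♙ ♙ ♙ ♙│2
1│♖ · ♗ ♕ ♔ ♗ · ♖│1
  ─────────────────
  a b c d e f g h

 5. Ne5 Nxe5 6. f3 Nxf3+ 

  a b c d e f g h
  ─────────────────
8│♜ · ♝ · ♚ ♝ · ♜│8
7│♟ ♟ ♛ ♟ ♟ ♟ ♟ ♟│7
6│· · · · · · · ·│6
5│· · · · · · · ·│5
4│· · · · · · · ·│4
3│· · · · · ♞ · ·│3
2│♙ ♙ ♙ ♙ ♙ · ♙ ♙│2
1│♖ · ♗ ♕ ♔ ♗ · ♖│1
  ─────────────────
  a b c d e f g h



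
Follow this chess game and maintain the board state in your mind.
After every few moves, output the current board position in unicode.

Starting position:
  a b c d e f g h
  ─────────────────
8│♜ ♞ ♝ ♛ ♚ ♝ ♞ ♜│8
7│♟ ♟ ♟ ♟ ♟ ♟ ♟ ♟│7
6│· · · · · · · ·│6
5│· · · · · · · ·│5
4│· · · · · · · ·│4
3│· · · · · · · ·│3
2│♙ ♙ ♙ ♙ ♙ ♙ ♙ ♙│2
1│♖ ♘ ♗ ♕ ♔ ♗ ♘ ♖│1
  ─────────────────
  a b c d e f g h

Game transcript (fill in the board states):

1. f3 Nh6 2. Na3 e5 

  a b c d e f g h
  ─────────────────
8│♜ ♞ ♝ ♛ ♚ ♝ · ♜│8
7│♟ ♟ ♟ ♟ · ♟ ♟ ♟│7
6│· · · · · · · ♞│6
5│· · · · ♟ · · ·│5
4│· · · · · · · ·│4
3│♘ · · · · ♙ · ·│3
2│♙ ♙ ♙ ♙ ♙ · ♙ ♙│2
1│♖ · ♗ ♕ ♔ ♗ ♘ ♖│1
  ─────────────────
  a b c d e f g h

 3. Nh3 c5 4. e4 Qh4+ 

  a b c d e f g h
  ─────────────────
8│♜ ♞ ♝ · ♚ ♝ · ♜│8
7│♟ ♟ · ♟ · ♟ ♟ ♟│7
6│· · · · · · · ♞│6
5│· · ♟ · ♟ · · ·│5
4│· · · · ♙ · · ♛│4
3│♘ · · · · ♙ · ♘│3
2│♙ ♙ ♙ ♙ · · ♙ ♙│2
1│♖ · ♗ ♕ ♔ ♗ · ♖│1
  ─────────────────
  a b c d e f g h

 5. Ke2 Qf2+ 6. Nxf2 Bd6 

  a b c d e f g h
  ─────────────────
8│♜ ♞ ♝ · ♚ · · ♜│8
7│♟ ♟ · ♟ · ♟ ♟ ♟│7
6│· · · ♝ · · · ♞│6
5│· · ♟ · ♟ · · ·│5
4│· · · · ♙ · · ·│4
3│♘ · · · · ♙ · ·│3
2│♙ ♙ ♙ ♙ ♔ ♘ ♙ ♙│2
1│♖ · ♗ ♕ · ♗ · ♖│1
  ─────────────────
  a b c d e f g h

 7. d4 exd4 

  a b c d e f g h
  ─────────────────
8│♜ ♞ ♝ · ♚ · · ♜│8
7│♟ ♟ · ♟ · ♟ ♟ ♟│7
6│· · · ♝ · · · ♞│6
5│· · ♟ · · · · ·│5
4│· · · ♟ ♙ · · ·│4
3│♘ · · · · ♙ · ·│3
2│♙ ♙ ♙ · ♔ ♘ ♙ ♙│2
1│♖ · ♗ ♕ · ♗ · ♖│1
  ─────────────────
  a b c d e f g h


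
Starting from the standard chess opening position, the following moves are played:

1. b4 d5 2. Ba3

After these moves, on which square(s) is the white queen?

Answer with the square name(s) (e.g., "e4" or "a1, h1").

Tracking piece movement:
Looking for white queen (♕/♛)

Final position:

  a b c d e f g h
  ─────────────────
8│♜ ♞ ♝ ♛ ♚ ♝ ♞ ♜│8
7│♟ ♟ ♟ · ♟ ♟ ♟ ♟│7
6│· · · · · · · ·│6
5│· · · ♟ · · · ·│5
4│· ♙ · · · · · ·│4
3│♗ · · · · · · ·│3
2│♙ · ♙ ♙ ♙ ♙ ♙ ♙│2
1│♖ ♘ · ♕ ♔ ♗ ♘ ♖│1
  ─────────────────
  a b c d e f g h


d1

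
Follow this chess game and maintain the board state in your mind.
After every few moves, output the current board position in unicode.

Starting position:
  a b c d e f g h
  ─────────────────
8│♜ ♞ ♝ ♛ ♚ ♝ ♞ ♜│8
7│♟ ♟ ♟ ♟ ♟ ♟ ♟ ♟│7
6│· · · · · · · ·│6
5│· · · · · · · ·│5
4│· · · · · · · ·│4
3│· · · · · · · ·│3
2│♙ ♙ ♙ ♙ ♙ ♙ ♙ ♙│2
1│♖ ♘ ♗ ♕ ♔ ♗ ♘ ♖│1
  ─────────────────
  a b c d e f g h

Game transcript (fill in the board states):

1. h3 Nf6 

  a b c d e f g h
  ─────────────────
8│♜ ♞ ♝ ♛ ♚ ♝ · ♜│8
7│♟ ♟ ♟ ♟ ♟ ♟ ♟ ♟│7
6│· · · · · ♞ · ·│6
5│· · · · · · · ·│5
4│· · · · · · · ·│4
3│· · · · · · · ♙│3
2│♙ ♙ ♙ ♙ ♙ ♙ ♙ ·│2
1│♖ ♘ ♗ ♕ ♔ ♗ ♘ ♖│1
  ─────────────────
  a b c d e f g h

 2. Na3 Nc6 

  a b c d e f g h
  ─────────────────
8│♜ · ♝ ♛ ♚ ♝ · ♜│8
7│♟ ♟ ♟ ♟ ♟ ♟ ♟ ♟│7
6│· · ♞ · · ♞ · ·│6
5│· · · · · · · ·│5
4│· · · · · · · ·│4
3│♘ · · · · · · ♙│3
2│♙ ♙ ♙ ♙ ♙ ♙ ♙ ·│2
1│♖ · ♗ ♕ ♔ ♗ ♘ ♖│1
  ─────────────────
  a b c d e f g h

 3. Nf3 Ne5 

  a b c d e f g h
  ─────────────────
8│♜ · ♝ ♛ ♚ ♝ · ♜│8
7│♟ ♟ ♟ ♟ ♟ ♟ ♟ ♟│7
6│· · · · · ♞ · ·│6
5│· · · · ♞ · · ·│5
4│· · · · · · · ·│4
3│♘ · · · · ♘ · ♙│3
2│♙ ♙ ♙ ♙ ♙ ♙ ♙ ·│2
1│♖ · ♗ ♕ ♔ ♗ · ♖│1
  ─────────────────
  a b c d e f g h

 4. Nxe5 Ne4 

  a b c d e f g h
  ─────────────────
8│♜ · ♝ ♛ ♚ ♝ · ♜│8
7│♟ ♟ ♟ ♟ ♟ ♟ ♟ ♟│7
6│· · · · · · · ·│6
5│· · · · ♘ · · ·│5
4│· · · · ♞ · · ·│4
3│♘ · · · · · · ♙│3
2│♙ ♙ ♙ ♙ ♙ ♙ ♙ ·│2
1│♖ · ♗ ♕ ♔ ♗ · ♖│1
  ─────────────────
  a b c d e f g h

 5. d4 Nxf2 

  a b c d e f g h
  ─────────────────
8│♜ · ♝ ♛ ♚ ♝ · ♜│8
7│♟ ♟ ♟ ♟ ♟ ♟ ♟ ♟│7
6│· · · · · · · ·│6
5│· · · · ♘ · · ·│5
4│· · · ♙ · · · ·│4
3│♘ · · · · · · ♙│3
2│♙ ♙ ♙ · ♙ ♞ ♙ ·│2
1│♖ · ♗ ♕ ♔ ♗ · ♖│1
  ─────────────────
  a b c d e f g h



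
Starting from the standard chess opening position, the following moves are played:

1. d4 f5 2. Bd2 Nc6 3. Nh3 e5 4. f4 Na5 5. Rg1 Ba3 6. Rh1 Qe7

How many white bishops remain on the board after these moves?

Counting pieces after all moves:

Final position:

  a b c d e f g h
  ─────────────────
8│♜ · ♝ · ♚ · ♞ ♜│8
7│♟ ♟ ♟ ♟ ♛ · ♟ ♟│7
6│· · · · · · · ·│6
5│♞ · · · ♟ ♟ · ·│5
4│· · · ♙ · ♙ · ·│4
3│♝ · · · · · · ♘│3
2│♙ ♙ ♙ ♗ ♙ · ♙ ♙│2
1│♖ ♘ · ♕ ♔ ♗ · ♖│1
  ─────────────────
  a b c d e f g h


2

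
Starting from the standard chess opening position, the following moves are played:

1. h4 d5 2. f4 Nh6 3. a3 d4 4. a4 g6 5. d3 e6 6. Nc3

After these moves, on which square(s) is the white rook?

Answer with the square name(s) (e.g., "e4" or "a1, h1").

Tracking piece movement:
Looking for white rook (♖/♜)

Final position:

  a b c d e f g h
  ─────────────────
8│♜ ♞ ♝ ♛ ♚ ♝ · ♜│8
7│♟ ♟ ♟ · · ♟ · ♟│7
6│· · · · ♟ · ♟ ♞│6
5│· · · · · · · ·│5
4│♙ · · ♟ · ♙ · ♙│4
3│· · ♘ ♙ · · · ·│3
2│· ♙ ♙ · ♙ · ♙ ·│2
1│♖ · ♗ ♕ ♔ ♗ ♘ ♖│1
  ─────────────────
  a b c d e f g h


a1, h1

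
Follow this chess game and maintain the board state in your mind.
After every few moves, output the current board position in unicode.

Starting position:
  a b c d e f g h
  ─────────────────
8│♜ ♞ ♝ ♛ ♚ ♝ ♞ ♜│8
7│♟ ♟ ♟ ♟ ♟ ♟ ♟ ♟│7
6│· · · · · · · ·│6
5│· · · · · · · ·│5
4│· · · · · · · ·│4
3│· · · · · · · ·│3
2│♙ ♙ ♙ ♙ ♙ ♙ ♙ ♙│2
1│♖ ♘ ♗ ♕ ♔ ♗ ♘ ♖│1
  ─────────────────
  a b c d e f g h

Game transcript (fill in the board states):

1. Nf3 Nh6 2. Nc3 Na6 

  a b c d e f g h
  ─────────────────
8│♜ · ♝ ♛ ♚ ♝ · ♜│8
7│♟ ♟ ♟ ♟ ♟ ♟ ♟ ♟│7
6│♞ · · · · · · ♞│6
5│· · · · · · · ·│5
4│· · · · · · · ·│4
3│· · ♘ · · ♘ · ·│3
2│♙ ♙ ♙ ♙ ♙ ♙ ♙ ♙│2
1│♖ · ♗ ♕ ♔ ♗ · ♖│1
  ─────────────────
  a b c d e f g h

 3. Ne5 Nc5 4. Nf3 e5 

  a b c d e f g h
  ─────────────────
8│♜ · ♝ ♛ ♚ ♝ · ♜│8
7│♟ ♟ ♟ ♟ · ♟ ♟ ♟│7
6│· · · · · · · ♞│6
5│· · ♞ · ♟ · · ·│5
4│· · · · · · · ·│4
3│· · ♘ · · ♘ · ·│3
2│♙ ♙ ♙ ♙ ♙ ♙ ♙ ♙│2
1│♖ · ♗ ♕ ♔ ♗ · ♖│1
  ─────────────────
  a b c d e f g h

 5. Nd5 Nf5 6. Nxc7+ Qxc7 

  a b c d e f g h
  ─────────────────
8│♜ · ♝ · ♚ ♝ · ♜│8
7│♟ ♟ ♛ ♟ · ♟ ♟ ♟│7
6│· · · · · · · ·│6
5│· · ♞ · ♟ ♞ · ·│5
4│· · · · · · · ·│4
3│· · · · · ♘ · ·│3
2│♙ ♙ ♙ ♙ ♙ ♙ ♙ ♙│2
1│♖ · ♗ ♕ ♔ ♗ · ♖│1
  ─────────────────
  a b c d e f g h

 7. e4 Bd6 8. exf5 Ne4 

  a b c d e f g h
  ─────────────────
8│♜ · ♝ · ♚ · · ♜│8
7│♟ ♟ ♛ ♟ · ♟ ♟ ♟│7
6│· · · ♝ · · · ·│6
5│· · · · ♟ ♙ · ·│5
4│· · · · ♞ · · ·│4
3│· · · · · ♘ · ·│3
2│♙ ♙ ♙ ♙ · ♙ ♙ ♙│2
1│♖ · ♗ ♕ ♔ ♗ · ♖│1
  ─────────────────
  a b c d e f g h

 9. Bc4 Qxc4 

  a b c d e f g h
  ─────────────────
8│♜ · ♝ · ♚ · · ♜│8
7│♟ ♟ · ♟ · ♟ ♟ ♟│7
6│· · · ♝ · · · ·│6
5│· · · · ♟ ♙ · ·│5
4│· · ♛ · ♞ · · ·│4
3│· · · · · ♘ · ·│3
2│♙ ♙ ♙ ♙ · ♙ ♙ ♙│2
1│♖ · ♗ ♕ ♔ · · ♖│1
  ─────────────────
  a b c d e f g h


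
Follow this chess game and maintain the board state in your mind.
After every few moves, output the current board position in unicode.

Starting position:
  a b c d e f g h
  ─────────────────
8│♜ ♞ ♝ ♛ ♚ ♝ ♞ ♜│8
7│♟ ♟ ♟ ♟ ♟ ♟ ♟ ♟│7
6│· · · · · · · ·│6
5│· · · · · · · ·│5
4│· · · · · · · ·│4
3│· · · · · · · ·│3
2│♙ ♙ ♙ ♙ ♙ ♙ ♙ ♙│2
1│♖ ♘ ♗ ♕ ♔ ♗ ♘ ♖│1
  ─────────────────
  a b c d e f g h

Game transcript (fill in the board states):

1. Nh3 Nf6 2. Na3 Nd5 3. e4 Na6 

  a b c d e f g h
  ─────────────────
8│♜ · ♝ ♛ ♚ ♝ · ♜│8
7│♟ ♟ ♟ ♟ ♟ ♟ ♟ ♟│7
6│♞ · · · · · · ·│6
5│· · · ♞ · · · ·│5
4│· · · · ♙ · · ·│4
3│♘ · · · · · · ♘│3
2│♙ ♙ ♙ ♙ · ♙ ♙ ♙│2
1│♖ · ♗ ♕ ♔ ♗ · ♖│1
  ─────────────────
  a b c d e f g h

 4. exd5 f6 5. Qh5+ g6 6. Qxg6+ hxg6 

  a b c d e f g h
  ─────────────────
8│♜ · ♝ ♛ ♚ ♝ · ♜│8
7│♟ ♟ ♟ ♟ ♟ · · ·│7
6│♞ · · · · ♟ ♟ ·│6
5│· · · ♙ · · · ·│5
4│· · · · · · · ·│4
3│♘ · · · · · · ♘│3
2│♙ ♙ ♙ ♙ · ♙ ♙ ♙│2
1│♖ · ♗ · ♔ ♗ · ♖│1
  ─────────────────
  a b c d e f g h

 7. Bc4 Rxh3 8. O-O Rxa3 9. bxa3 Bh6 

  a b c d e f g h
  ─────────────────
8│♜ · ♝ ♛ ♚ · · ·│8
7│♟ ♟ ♟ ♟ ♟ · · ·│7
6│♞ · · · · ♟ ♟ ♝│6
5│· · · ♙ · · · ·│5
4│· · ♗ · · · · ·│4
3│♙ · · · · · · ·│3
2│♙ · ♙ ♙ · ♙ ♙ ♙│2
1│♖ · ♗ · · ♖ ♔ ·│1
  ─────────────────
  a b c d e f g h

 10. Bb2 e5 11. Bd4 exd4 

  a b c d e f g h
  ─────────────────
8│♜ · ♝ ♛ ♚ · · ·│8
7│♟ ♟ ♟ ♟ · · · ·│7
6│♞ · · · · ♟ ♟ ♝│6
5│· · · ♙ · · · ·│5
4│· · ♗ ♟ · · · ·│4
3│♙ · · · · · · ·│3
2│♙ · ♙ ♙ · ♙ ♙ ♙│2
1│♖ · · · · ♖ ♔ ·│1
  ─────────────────
  a b c d e f g h
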